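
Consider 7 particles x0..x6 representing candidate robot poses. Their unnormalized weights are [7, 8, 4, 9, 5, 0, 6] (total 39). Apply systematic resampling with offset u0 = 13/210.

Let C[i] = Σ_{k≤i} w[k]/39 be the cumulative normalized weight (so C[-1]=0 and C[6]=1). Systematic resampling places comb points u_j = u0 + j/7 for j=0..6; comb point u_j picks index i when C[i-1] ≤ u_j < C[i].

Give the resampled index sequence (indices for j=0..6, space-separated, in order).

C = [7/39, 5/13, 19/39, 28/39, 11/13, 11/13, 1]
j=0: u_0=13/210 ∈ [0, 7/39) → index 0
j=1: u_1=43/210 ∈ [7/39, 5/13) → index 1
j=2: u_2=73/210 ∈ [7/39, 5/13) → index 1
j=3: u_3=103/210 ∈ [19/39, 28/39) → index 3
j=4: u_4=19/30 ∈ [19/39, 28/39) → index 3
j=5: u_5=163/210 ∈ [28/39, 11/13) → index 4
j=6: u_6=193/210 ∈ [11/13, 1) → index 6

0 1 1 3 3 4 6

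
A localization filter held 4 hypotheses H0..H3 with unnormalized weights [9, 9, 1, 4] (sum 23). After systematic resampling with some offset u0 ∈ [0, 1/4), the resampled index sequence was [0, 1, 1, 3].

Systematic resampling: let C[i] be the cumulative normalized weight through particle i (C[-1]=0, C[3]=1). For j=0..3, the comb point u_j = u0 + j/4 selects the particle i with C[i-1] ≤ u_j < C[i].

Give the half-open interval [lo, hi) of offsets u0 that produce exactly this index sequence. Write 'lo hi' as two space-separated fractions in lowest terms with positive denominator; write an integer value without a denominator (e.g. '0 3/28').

13/92 1/4

C = [9/23, 18/23, 19/23, 1]
j=0 picked index 0: u0 ∈ [0, 9/23)
j=1 picked index 1: u0 ∈ [13/92, 49/92)
j=2 picked index 1: u0 ∈ [-5/46, 13/46)
j=3 picked index 3: u0 ∈ [7/92, 1/4)
intersection: [13/92, 1/4)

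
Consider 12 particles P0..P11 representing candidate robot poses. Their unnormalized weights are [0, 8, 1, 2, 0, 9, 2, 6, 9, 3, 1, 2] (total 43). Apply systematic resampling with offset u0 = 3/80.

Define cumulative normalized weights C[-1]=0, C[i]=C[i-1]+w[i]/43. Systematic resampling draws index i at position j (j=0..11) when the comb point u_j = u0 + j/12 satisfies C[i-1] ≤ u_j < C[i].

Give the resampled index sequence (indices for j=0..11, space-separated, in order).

1 1 2 5 5 5 7 7 8 8 9 11

C = [0, 8/43, 9/43, 11/43, 11/43, 20/43, 22/43, 28/43, 37/43, 40/43, 41/43, 1]
j=0: u_0=3/80 ∈ [0, 8/43) → index 1
j=1: u_1=29/240 ∈ [0, 8/43) → index 1
j=2: u_2=49/240 ∈ [8/43, 9/43) → index 2
j=3: u_3=23/80 ∈ [11/43, 20/43) → index 5
j=4: u_4=89/240 ∈ [11/43, 20/43) → index 5
j=5: u_5=109/240 ∈ [11/43, 20/43) → index 5
j=6: u_6=43/80 ∈ [22/43, 28/43) → index 7
j=7: u_7=149/240 ∈ [22/43, 28/43) → index 7
j=8: u_8=169/240 ∈ [28/43, 37/43) → index 8
j=9: u_9=63/80 ∈ [28/43, 37/43) → index 8
j=10: u_10=209/240 ∈ [37/43, 40/43) → index 9
j=11: u_11=229/240 ∈ [41/43, 1) → index 11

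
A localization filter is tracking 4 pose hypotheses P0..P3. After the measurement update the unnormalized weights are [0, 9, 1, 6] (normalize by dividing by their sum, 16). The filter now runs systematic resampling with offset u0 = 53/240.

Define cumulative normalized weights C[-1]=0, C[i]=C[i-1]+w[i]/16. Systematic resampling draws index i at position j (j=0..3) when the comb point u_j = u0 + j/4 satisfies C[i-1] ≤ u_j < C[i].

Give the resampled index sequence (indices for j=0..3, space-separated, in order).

1 1 3 3

C = [0, 9/16, 5/8, 1]
j=0: u_0=53/240 ∈ [0, 9/16) → index 1
j=1: u_1=113/240 ∈ [0, 9/16) → index 1
j=2: u_2=173/240 ∈ [5/8, 1) → index 3
j=3: u_3=233/240 ∈ [5/8, 1) → index 3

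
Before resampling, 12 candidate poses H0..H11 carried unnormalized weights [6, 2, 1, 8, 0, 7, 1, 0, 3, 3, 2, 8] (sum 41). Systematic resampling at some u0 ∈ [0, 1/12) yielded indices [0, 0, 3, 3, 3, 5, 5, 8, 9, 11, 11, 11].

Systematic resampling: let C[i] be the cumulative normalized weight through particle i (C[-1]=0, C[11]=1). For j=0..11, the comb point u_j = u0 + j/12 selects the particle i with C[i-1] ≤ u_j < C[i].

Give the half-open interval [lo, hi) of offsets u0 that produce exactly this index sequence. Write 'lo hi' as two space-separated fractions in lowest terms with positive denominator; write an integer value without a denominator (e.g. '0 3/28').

C = [6/41, 8/41, 9/41, 17/41, 17/41, 24/41, 25/41, 25/41, 28/41, 31/41, 33/41, 1]
j=0 picked index 0: u0 ∈ [0, 6/41)
j=1 picked index 0: u0 ∈ [-1/12, 31/492)
j=2 picked index 3: u0 ∈ [13/246, 61/246)
j=3 picked index 3: u0 ∈ [-5/164, 27/164)
j=4 picked index 3: u0 ∈ [-14/123, 10/123)
j=5 picked index 5: u0 ∈ [-1/492, 83/492)
j=6 picked index 5: u0 ∈ [-7/82, 7/82)
j=7 picked index 8: u0 ∈ [13/492, 49/492)
j=8 picked index 9: u0 ∈ [2/123, 11/123)
j=9 picked index 11: u0 ∈ [9/164, 1/4)
j=10 picked index 11: u0 ∈ [-7/246, 1/6)
j=11 picked index 11: u0 ∈ [-55/492, 1/12)
intersection: [9/164, 31/492)

9/164 31/492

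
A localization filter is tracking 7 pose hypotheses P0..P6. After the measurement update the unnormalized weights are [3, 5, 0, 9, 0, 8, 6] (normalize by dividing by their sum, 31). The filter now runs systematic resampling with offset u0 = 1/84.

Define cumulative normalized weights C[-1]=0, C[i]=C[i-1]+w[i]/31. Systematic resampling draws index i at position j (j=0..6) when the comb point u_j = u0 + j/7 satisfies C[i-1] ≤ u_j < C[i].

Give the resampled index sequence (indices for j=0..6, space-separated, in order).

C = [3/31, 8/31, 8/31, 17/31, 17/31, 25/31, 1]
j=0: u_0=1/84 ∈ [0, 3/31) → index 0
j=1: u_1=13/84 ∈ [3/31, 8/31) → index 1
j=2: u_2=25/84 ∈ [8/31, 17/31) → index 3
j=3: u_3=37/84 ∈ [8/31, 17/31) → index 3
j=4: u_4=7/12 ∈ [17/31, 25/31) → index 5
j=5: u_5=61/84 ∈ [17/31, 25/31) → index 5
j=6: u_6=73/84 ∈ [25/31, 1) → index 6

0 1 3 3 5 5 6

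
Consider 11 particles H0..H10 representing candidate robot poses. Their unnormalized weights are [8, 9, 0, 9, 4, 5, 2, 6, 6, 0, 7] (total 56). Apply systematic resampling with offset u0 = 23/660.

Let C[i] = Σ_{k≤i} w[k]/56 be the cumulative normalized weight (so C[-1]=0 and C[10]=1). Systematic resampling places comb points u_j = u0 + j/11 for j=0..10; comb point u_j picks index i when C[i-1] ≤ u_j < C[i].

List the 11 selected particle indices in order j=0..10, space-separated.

C = [1/7, 17/56, 17/56, 13/28, 15/28, 5/8, 37/56, 43/56, 7/8, 7/8, 1]
j=0: u_0=23/660 ∈ [0, 1/7) → index 0
j=1: u_1=83/660 ∈ [0, 1/7) → index 0
j=2: u_2=13/60 ∈ [1/7, 17/56) → index 1
j=3: u_3=203/660 ∈ [17/56, 13/28) → index 3
j=4: u_4=263/660 ∈ [17/56, 13/28) → index 3
j=5: u_5=323/660 ∈ [13/28, 15/28) → index 4
j=6: u_6=383/660 ∈ [15/28, 5/8) → index 5
j=7: u_7=443/660 ∈ [37/56, 43/56) → index 7
j=8: u_8=503/660 ∈ [37/56, 43/56) → index 7
j=9: u_9=563/660 ∈ [43/56, 7/8) → index 8
j=10: u_10=623/660 ∈ [7/8, 1) → index 10

0 0 1 3 3 4 5 7 7 8 10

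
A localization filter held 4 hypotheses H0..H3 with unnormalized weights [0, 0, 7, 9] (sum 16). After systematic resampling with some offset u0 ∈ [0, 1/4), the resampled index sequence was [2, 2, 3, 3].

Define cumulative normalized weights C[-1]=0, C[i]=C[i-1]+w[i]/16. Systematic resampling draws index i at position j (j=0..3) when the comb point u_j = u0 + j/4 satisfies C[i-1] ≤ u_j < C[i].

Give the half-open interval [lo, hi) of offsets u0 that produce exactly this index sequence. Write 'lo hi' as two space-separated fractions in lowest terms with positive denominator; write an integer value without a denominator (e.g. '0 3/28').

C = [0, 0, 7/16, 1]
j=0 picked index 2: u0 ∈ [0, 7/16)
j=1 picked index 2: u0 ∈ [-1/4, 3/16)
j=2 picked index 3: u0 ∈ [-1/16, 1/2)
j=3 picked index 3: u0 ∈ [-5/16, 1/4)
intersection: [0, 3/16)

0 3/16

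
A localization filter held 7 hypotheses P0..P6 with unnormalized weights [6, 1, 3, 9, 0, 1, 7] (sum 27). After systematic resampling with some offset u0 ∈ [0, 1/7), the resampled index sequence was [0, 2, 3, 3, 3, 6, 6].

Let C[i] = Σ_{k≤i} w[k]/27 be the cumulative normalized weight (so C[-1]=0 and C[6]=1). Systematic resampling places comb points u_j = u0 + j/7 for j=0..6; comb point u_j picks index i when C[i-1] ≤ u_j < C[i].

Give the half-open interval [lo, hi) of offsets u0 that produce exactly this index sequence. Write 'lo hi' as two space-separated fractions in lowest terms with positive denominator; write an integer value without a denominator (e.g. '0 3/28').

C = [2/9, 7/27, 10/27, 19/27, 19/27, 20/27, 1]
j=0 picked index 0: u0 ∈ [0, 2/9)
j=1 picked index 2: u0 ∈ [22/189, 43/189)
j=2 picked index 3: u0 ∈ [16/189, 79/189)
j=3 picked index 3: u0 ∈ [-11/189, 52/189)
j=4 picked index 3: u0 ∈ [-38/189, 25/189)
j=5 picked index 6: u0 ∈ [5/189, 2/7)
j=6 picked index 6: u0 ∈ [-22/189, 1/7)
intersection: [22/189, 25/189)

22/189 25/189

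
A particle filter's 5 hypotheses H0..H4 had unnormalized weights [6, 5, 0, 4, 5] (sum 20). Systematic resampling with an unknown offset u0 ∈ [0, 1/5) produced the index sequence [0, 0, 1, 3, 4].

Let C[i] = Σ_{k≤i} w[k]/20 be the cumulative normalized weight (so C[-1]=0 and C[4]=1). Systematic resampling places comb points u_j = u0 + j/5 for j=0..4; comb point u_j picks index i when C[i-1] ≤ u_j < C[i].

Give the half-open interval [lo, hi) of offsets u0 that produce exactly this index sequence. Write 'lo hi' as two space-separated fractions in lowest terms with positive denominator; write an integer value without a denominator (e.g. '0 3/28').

0 1/10

C = [3/10, 11/20, 11/20, 3/4, 1]
j=0 picked index 0: u0 ∈ [0, 3/10)
j=1 picked index 0: u0 ∈ [-1/5, 1/10)
j=2 picked index 1: u0 ∈ [-1/10, 3/20)
j=3 picked index 3: u0 ∈ [-1/20, 3/20)
j=4 picked index 4: u0 ∈ [-1/20, 1/5)
intersection: [0, 1/10)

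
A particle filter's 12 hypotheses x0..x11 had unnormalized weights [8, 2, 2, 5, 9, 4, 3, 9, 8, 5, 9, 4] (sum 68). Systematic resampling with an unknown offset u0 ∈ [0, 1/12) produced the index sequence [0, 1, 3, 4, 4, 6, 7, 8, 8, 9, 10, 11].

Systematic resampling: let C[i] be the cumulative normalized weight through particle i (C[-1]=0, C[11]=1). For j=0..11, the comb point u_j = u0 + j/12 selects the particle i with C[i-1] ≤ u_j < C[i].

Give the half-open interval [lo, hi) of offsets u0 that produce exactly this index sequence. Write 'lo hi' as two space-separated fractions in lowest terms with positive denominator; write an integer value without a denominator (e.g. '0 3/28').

7/204 5/102

C = [2/17, 5/34, 3/17, 1/4, 13/34, 15/34, 33/68, 21/34, 25/34, 55/68, 16/17, 1]
j=0 picked index 0: u0 ∈ [0, 2/17)
j=1 picked index 1: u0 ∈ [7/204, 13/204)
j=2 picked index 3: u0 ∈ [1/102, 1/12)
j=3 picked index 4: u0 ∈ [0, 9/68)
j=4 picked index 4: u0 ∈ [-1/12, 5/102)
j=5 picked index 6: u0 ∈ [5/204, 7/102)
j=6 picked index 7: u0 ∈ [-1/68, 2/17)
j=7 picked index 8: u0 ∈ [7/204, 31/204)
j=8 picked index 8: u0 ∈ [-5/102, 7/102)
j=9 picked index 9: u0 ∈ [-1/68, 1/17)
j=10 picked index 10: u0 ∈ [-5/204, 11/102)
j=11 picked index 11: u0 ∈ [5/204, 1/12)
intersection: [7/204, 5/102)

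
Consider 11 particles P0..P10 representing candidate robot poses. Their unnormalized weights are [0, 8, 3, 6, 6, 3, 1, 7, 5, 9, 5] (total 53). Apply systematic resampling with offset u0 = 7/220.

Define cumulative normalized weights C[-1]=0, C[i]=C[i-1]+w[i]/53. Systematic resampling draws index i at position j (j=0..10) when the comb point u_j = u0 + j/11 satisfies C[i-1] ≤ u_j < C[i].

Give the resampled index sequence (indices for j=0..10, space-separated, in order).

C = [0, 8/53, 11/53, 17/53, 23/53, 26/53, 27/53, 34/53, 39/53, 48/53, 1]
j=0: u_0=7/220 ∈ [0, 8/53) → index 1
j=1: u_1=27/220 ∈ [0, 8/53) → index 1
j=2: u_2=47/220 ∈ [11/53, 17/53) → index 3
j=3: u_3=67/220 ∈ [11/53, 17/53) → index 3
j=4: u_4=87/220 ∈ [17/53, 23/53) → index 4
j=5: u_5=107/220 ∈ [23/53, 26/53) → index 5
j=6: u_6=127/220 ∈ [27/53, 34/53) → index 7
j=7: u_7=147/220 ∈ [34/53, 39/53) → index 8
j=8: u_8=167/220 ∈ [39/53, 48/53) → index 9
j=9: u_9=17/20 ∈ [39/53, 48/53) → index 9
j=10: u_10=207/220 ∈ [48/53, 1) → index 10

1 1 3 3 4 5 7 8 9 9 10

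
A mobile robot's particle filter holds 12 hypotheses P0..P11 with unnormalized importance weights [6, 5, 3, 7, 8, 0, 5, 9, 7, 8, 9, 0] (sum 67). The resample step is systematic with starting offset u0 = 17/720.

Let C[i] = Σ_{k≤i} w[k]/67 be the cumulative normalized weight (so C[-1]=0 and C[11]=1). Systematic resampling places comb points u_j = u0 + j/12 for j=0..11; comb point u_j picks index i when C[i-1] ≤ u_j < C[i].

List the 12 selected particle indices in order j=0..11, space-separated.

C = [6/67, 11/67, 14/67, 21/67, 29/67, 29/67, 34/67, 43/67, 50/67, 58/67, 1, 1]
j=0: u_0=17/720 ∈ [0, 6/67) → index 0
j=1: u_1=77/720 ∈ [6/67, 11/67) → index 1
j=2: u_2=137/720 ∈ [11/67, 14/67) → index 2
j=3: u_3=197/720 ∈ [14/67, 21/67) → index 3
j=4: u_4=257/720 ∈ [21/67, 29/67) → index 4
j=5: u_5=317/720 ∈ [29/67, 34/67) → index 6
j=6: u_6=377/720 ∈ [34/67, 43/67) → index 7
j=7: u_7=437/720 ∈ [34/67, 43/67) → index 7
j=8: u_8=497/720 ∈ [43/67, 50/67) → index 8
j=9: u_9=557/720 ∈ [50/67, 58/67) → index 9
j=10: u_10=617/720 ∈ [50/67, 58/67) → index 9
j=11: u_11=677/720 ∈ [58/67, 1) → index 10

0 1 2 3 4 6 7 7 8 9 9 10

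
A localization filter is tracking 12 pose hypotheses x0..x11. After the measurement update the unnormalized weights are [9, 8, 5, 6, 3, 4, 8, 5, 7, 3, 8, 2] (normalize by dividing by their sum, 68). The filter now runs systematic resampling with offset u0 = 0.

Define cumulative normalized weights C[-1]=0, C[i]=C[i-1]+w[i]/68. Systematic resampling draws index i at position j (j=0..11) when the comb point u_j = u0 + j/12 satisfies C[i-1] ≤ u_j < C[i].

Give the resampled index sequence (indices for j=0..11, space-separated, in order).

0 0 1 2 3 4 5 6 7 8 9 10

C = [9/68, 1/4, 11/34, 7/17, 31/68, 35/68, 43/68, 12/17, 55/68, 29/34, 33/34, 1]
j=0: u_0=0 ∈ [0, 9/68) → index 0
j=1: u_1=1/12 ∈ [0, 9/68) → index 0
j=2: u_2=1/6 ∈ [9/68, 1/4) → index 1
j=3: u_3=1/4 ∈ [1/4, 11/34) → index 2
j=4: u_4=1/3 ∈ [11/34, 7/17) → index 3
j=5: u_5=5/12 ∈ [7/17, 31/68) → index 4
j=6: u_6=1/2 ∈ [31/68, 35/68) → index 5
j=7: u_7=7/12 ∈ [35/68, 43/68) → index 6
j=8: u_8=2/3 ∈ [43/68, 12/17) → index 7
j=9: u_9=3/4 ∈ [12/17, 55/68) → index 8
j=10: u_10=5/6 ∈ [55/68, 29/34) → index 9
j=11: u_11=11/12 ∈ [29/34, 33/34) → index 10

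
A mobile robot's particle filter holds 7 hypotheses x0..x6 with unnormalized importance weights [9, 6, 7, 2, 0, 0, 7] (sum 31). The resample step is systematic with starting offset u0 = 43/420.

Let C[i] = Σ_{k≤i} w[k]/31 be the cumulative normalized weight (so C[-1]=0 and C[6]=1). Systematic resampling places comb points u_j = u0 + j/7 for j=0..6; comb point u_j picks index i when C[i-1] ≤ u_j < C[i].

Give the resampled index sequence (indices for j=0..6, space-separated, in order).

C = [9/31, 15/31, 22/31, 24/31, 24/31, 24/31, 1]
j=0: u_0=43/420 ∈ [0, 9/31) → index 0
j=1: u_1=103/420 ∈ [0, 9/31) → index 0
j=2: u_2=163/420 ∈ [9/31, 15/31) → index 1
j=3: u_3=223/420 ∈ [15/31, 22/31) → index 2
j=4: u_4=283/420 ∈ [15/31, 22/31) → index 2
j=5: u_5=49/60 ∈ [24/31, 1) → index 6
j=6: u_6=403/420 ∈ [24/31, 1) → index 6

0 0 1 2 2 6 6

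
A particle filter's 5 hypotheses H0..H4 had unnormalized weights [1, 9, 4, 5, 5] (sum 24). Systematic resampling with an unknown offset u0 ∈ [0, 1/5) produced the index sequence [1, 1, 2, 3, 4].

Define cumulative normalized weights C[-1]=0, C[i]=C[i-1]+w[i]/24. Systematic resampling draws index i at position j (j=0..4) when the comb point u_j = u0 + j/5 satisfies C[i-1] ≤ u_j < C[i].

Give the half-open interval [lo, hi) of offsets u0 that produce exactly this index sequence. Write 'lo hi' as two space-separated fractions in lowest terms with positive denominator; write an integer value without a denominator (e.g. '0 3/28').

1/24 11/60

C = [1/24, 5/12, 7/12, 19/24, 1]
j=0 picked index 1: u0 ∈ [1/24, 5/12)
j=1 picked index 1: u0 ∈ [-19/120, 13/60)
j=2 picked index 2: u0 ∈ [1/60, 11/60)
j=3 picked index 3: u0 ∈ [-1/60, 23/120)
j=4 picked index 4: u0 ∈ [-1/120, 1/5)
intersection: [1/24, 11/60)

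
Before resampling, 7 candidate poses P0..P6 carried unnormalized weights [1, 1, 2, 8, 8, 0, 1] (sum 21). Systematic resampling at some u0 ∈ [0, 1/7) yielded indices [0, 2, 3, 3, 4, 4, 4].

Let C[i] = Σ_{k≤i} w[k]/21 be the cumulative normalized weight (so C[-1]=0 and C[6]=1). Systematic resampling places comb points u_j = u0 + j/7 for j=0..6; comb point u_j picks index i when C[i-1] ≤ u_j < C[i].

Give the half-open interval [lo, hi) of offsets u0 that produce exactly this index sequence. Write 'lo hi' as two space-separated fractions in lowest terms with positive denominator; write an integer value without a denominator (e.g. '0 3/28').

0 1/21

C = [1/21, 2/21, 4/21, 4/7, 20/21, 20/21, 1]
j=0 picked index 0: u0 ∈ [0, 1/21)
j=1 picked index 2: u0 ∈ [-1/21, 1/21)
j=2 picked index 3: u0 ∈ [-2/21, 2/7)
j=3 picked index 3: u0 ∈ [-5/21, 1/7)
j=4 picked index 4: u0 ∈ [0, 8/21)
j=5 picked index 4: u0 ∈ [-1/7, 5/21)
j=6 picked index 4: u0 ∈ [-2/7, 2/21)
intersection: [0, 1/21)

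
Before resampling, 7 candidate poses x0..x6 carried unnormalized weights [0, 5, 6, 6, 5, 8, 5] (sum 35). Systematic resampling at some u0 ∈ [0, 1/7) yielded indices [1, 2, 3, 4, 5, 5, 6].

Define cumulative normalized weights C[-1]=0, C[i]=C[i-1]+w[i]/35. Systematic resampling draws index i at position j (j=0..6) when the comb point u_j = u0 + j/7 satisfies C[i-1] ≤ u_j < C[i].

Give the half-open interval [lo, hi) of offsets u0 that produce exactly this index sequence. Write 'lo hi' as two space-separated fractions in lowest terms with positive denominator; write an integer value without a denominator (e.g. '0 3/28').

2/35 1/7

C = [0, 1/7, 11/35, 17/35, 22/35, 6/7, 1]
j=0 picked index 1: u0 ∈ [0, 1/7)
j=1 picked index 2: u0 ∈ [0, 6/35)
j=2 picked index 3: u0 ∈ [1/35, 1/5)
j=3 picked index 4: u0 ∈ [2/35, 1/5)
j=4 picked index 5: u0 ∈ [2/35, 2/7)
j=5 picked index 5: u0 ∈ [-3/35, 1/7)
j=6 picked index 6: u0 ∈ [0, 1/7)
intersection: [2/35, 1/7)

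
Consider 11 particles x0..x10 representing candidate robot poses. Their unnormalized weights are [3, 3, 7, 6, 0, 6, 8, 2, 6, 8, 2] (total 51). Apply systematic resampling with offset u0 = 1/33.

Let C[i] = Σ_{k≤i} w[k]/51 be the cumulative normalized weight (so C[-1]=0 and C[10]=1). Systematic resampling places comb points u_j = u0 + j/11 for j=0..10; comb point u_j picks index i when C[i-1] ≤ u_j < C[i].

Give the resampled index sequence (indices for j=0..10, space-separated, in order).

0 2 2 3 5 5 6 7 8 9 9

C = [1/17, 2/17, 13/51, 19/51, 19/51, 25/51, 11/17, 35/51, 41/51, 49/51, 1]
j=0: u_0=1/33 ∈ [0, 1/17) → index 0
j=1: u_1=4/33 ∈ [2/17, 13/51) → index 2
j=2: u_2=7/33 ∈ [2/17, 13/51) → index 2
j=3: u_3=10/33 ∈ [13/51, 19/51) → index 3
j=4: u_4=13/33 ∈ [19/51, 25/51) → index 5
j=5: u_5=16/33 ∈ [19/51, 25/51) → index 5
j=6: u_6=19/33 ∈ [25/51, 11/17) → index 6
j=7: u_7=2/3 ∈ [11/17, 35/51) → index 7
j=8: u_8=25/33 ∈ [35/51, 41/51) → index 8
j=9: u_9=28/33 ∈ [41/51, 49/51) → index 9
j=10: u_10=31/33 ∈ [41/51, 49/51) → index 9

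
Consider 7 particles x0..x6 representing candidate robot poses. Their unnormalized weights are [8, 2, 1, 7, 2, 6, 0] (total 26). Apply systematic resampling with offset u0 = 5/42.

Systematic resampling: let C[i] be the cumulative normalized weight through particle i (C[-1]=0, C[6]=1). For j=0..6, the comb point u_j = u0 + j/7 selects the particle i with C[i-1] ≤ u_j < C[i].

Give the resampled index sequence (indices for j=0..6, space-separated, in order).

C = [4/13, 5/13, 11/26, 9/13, 10/13, 1, 1]
j=0: u_0=5/42 ∈ [0, 4/13) → index 0
j=1: u_1=11/42 ∈ [0, 4/13) → index 0
j=2: u_2=17/42 ∈ [5/13, 11/26) → index 2
j=3: u_3=23/42 ∈ [11/26, 9/13) → index 3
j=4: u_4=29/42 ∈ [11/26, 9/13) → index 3
j=5: u_5=5/6 ∈ [10/13, 1) → index 5
j=6: u_6=41/42 ∈ [10/13, 1) → index 5

0 0 2 3 3 5 5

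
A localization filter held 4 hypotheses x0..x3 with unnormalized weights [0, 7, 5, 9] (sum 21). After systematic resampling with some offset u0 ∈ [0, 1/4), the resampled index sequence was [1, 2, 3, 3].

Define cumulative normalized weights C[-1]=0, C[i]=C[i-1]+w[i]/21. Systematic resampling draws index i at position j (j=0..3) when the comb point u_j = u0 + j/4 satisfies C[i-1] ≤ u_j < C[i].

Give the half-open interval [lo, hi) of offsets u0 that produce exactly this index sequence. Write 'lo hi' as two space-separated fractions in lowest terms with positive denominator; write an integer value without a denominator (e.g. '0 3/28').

C = [0, 1/3, 4/7, 1]
j=0 picked index 1: u0 ∈ [0, 1/3)
j=1 picked index 2: u0 ∈ [1/12, 9/28)
j=2 picked index 3: u0 ∈ [1/14, 1/2)
j=3 picked index 3: u0 ∈ [-5/28, 1/4)
intersection: [1/12, 1/4)

1/12 1/4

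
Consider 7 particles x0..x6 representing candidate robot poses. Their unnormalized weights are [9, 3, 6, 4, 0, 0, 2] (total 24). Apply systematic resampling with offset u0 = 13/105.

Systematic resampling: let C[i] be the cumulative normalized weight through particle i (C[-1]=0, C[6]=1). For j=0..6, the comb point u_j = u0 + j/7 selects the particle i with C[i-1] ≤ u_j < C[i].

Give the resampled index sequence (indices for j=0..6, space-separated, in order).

0 0 1 2 2 3 6

C = [3/8, 1/2, 3/4, 11/12, 11/12, 11/12, 1]
j=0: u_0=13/105 ∈ [0, 3/8) → index 0
j=1: u_1=4/15 ∈ [0, 3/8) → index 0
j=2: u_2=43/105 ∈ [3/8, 1/2) → index 1
j=3: u_3=58/105 ∈ [1/2, 3/4) → index 2
j=4: u_4=73/105 ∈ [1/2, 3/4) → index 2
j=5: u_5=88/105 ∈ [3/4, 11/12) → index 3
j=6: u_6=103/105 ∈ [11/12, 1) → index 6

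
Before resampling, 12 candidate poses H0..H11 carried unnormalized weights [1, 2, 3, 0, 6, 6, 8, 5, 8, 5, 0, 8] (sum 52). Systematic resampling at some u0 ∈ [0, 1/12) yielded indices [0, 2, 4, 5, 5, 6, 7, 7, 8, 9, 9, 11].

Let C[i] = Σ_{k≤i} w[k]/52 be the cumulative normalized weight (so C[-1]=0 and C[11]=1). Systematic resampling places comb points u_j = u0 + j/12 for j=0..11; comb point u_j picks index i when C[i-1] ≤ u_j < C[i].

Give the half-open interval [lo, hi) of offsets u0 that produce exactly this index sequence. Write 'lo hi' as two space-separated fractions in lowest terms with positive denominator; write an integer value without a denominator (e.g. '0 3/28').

0 1/78

C = [1/52, 3/52, 3/26, 3/26, 3/13, 9/26, 1/2, 31/52, 3/4, 11/13, 11/13, 1]
j=0 picked index 0: u0 ∈ [0, 1/52)
j=1 picked index 2: u0 ∈ [-1/39, 5/156)
j=2 picked index 4: u0 ∈ [-2/39, 5/78)
j=3 picked index 5: u0 ∈ [-1/52, 5/52)
j=4 picked index 5: u0 ∈ [-4/39, 1/78)
j=5 picked index 6: u0 ∈ [-11/156, 1/12)
j=6 picked index 7: u0 ∈ [0, 5/52)
j=7 picked index 7: u0 ∈ [-1/12, 1/78)
j=8 picked index 8: u0 ∈ [-11/156, 1/12)
j=9 picked index 9: u0 ∈ [0, 5/52)
j=10 picked index 9: u0 ∈ [-1/12, 1/78)
j=11 picked index 11: u0 ∈ [-11/156, 1/12)
intersection: [0, 1/78)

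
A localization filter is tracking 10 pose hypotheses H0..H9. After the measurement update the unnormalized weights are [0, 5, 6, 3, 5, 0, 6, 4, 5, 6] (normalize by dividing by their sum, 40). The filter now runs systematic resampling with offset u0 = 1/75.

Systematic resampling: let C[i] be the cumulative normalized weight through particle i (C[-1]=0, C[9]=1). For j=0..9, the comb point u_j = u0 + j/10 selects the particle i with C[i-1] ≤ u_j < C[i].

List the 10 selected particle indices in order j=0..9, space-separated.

1 1 2 3 4 6 6 7 8 9

C = [0, 1/8, 11/40, 7/20, 19/40, 19/40, 5/8, 29/40, 17/20, 1]
j=0: u_0=1/75 ∈ [0, 1/8) → index 1
j=1: u_1=17/150 ∈ [0, 1/8) → index 1
j=2: u_2=16/75 ∈ [1/8, 11/40) → index 2
j=3: u_3=47/150 ∈ [11/40, 7/20) → index 3
j=4: u_4=31/75 ∈ [7/20, 19/40) → index 4
j=5: u_5=77/150 ∈ [19/40, 5/8) → index 6
j=6: u_6=46/75 ∈ [19/40, 5/8) → index 6
j=7: u_7=107/150 ∈ [5/8, 29/40) → index 7
j=8: u_8=61/75 ∈ [29/40, 17/20) → index 8
j=9: u_9=137/150 ∈ [17/20, 1) → index 9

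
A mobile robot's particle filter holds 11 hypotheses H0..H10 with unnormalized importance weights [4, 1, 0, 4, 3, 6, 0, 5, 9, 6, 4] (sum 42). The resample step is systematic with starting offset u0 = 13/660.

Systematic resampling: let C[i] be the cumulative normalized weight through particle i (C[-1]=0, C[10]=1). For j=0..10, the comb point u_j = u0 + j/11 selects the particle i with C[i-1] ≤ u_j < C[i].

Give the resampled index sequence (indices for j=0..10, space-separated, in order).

0 1 3 5 5 7 8 8 8 9 10

C = [2/21, 5/42, 5/42, 3/14, 2/7, 3/7, 3/7, 23/42, 16/21, 19/21, 1]
j=0: u_0=13/660 ∈ [0, 2/21) → index 0
j=1: u_1=73/660 ∈ [2/21, 5/42) → index 1
j=2: u_2=133/660 ∈ [5/42, 3/14) → index 3
j=3: u_3=193/660 ∈ [2/7, 3/7) → index 5
j=4: u_4=23/60 ∈ [2/7, 3/7) → index 5
j=5: u_5=313/660 ∈ [3/7, 23/42) → index 7
j=6: u_6=373/660 ∈ [23/42, 16/21) → index 8
j=7: u_7=433/660 ∈ [23/42, 16/21) → index 8
j=8: u_8=493/660 ∈ [23/42, 16/21) → index 8
j=9: u_9=553/660 ∈ [16/21, 19/21) → index 9
j=10: u_10=613/660 ∈ [19/21, 1) → index 10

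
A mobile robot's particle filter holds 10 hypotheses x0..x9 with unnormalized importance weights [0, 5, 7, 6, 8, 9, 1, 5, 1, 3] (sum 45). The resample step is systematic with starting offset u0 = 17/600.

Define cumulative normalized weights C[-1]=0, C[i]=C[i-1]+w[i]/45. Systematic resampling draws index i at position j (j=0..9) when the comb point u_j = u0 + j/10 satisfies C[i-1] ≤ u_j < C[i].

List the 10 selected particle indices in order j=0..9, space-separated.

1 2 2 3 4 4 5 5 7 8

C = [0, 1/9, 4/15, 2/5, 26/45, 7/9, 4/5, 41/45, 14/15, 1]
j=0: u_0=17/600 ∈ [0, 1/9) → index 1
j=1: u_1=77/600 ∈ [1/9, 4/15) → index 2
j=2: u_2=137/600 ∈ [1/9, 4/15) → index 2
j=3: u_3=197/600 ∈ [4/15, 2/5) → index 3
j=4: u_4=257/600 ∈ [2/5, 26/45) → index 4
j=5: u_5=317/600 ∈ [2/5, 26/45) → index 4
j=6: u_6=377/600 ∈ [26/45, 7/9) → index 5
j=7: u_7=437/600 ∈ [26/45, 7/9) → index 5
j=8: u_8=497/600 ∈ [4/5, 41/45) → index 7
j=9: u_9=557/600 ∈ [41/45, 14/15) → index 8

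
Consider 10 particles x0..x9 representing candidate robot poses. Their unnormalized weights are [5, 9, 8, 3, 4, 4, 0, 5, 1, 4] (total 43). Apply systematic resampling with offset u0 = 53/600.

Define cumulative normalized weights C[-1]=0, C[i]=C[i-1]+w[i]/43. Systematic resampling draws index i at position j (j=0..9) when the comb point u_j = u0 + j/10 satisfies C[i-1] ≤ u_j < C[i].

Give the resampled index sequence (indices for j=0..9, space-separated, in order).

0 1 1 2 2 4 5 7 8 9

C = [5/43, 14/43, 22/43, 25/43, 29/43, 33/43, 33/43, 38/43, 39/43, 1]
j=0: u_0=53/600 ∈ [0, 5/43) → index 0
j=1: u_1=113/600 ∈ [5/43, 14/43) → index 1
j=2: u_2=173/600 ∈ [5/43, 14/43) → index 1
j=3: u_3=233/600 ∈ [14/43, 22/43) → index 2
j=4: u_4=293/600 ∈ [14/43, 22/43) → index 2
j=5: u_5=353/600 ∈ [25/43, 29/43) → index 4
j=6: u_6=413/600 ∈ [29/43, 33/43) → index 5
j=7: u_7=473/600 ∈ [33/43, 38/43) → index 7
j=8: u_8=533/600 ∈ [38/43, 39/43) → index 8
j=9: u_9=593/600 ∈ [39/43, 1) → index 9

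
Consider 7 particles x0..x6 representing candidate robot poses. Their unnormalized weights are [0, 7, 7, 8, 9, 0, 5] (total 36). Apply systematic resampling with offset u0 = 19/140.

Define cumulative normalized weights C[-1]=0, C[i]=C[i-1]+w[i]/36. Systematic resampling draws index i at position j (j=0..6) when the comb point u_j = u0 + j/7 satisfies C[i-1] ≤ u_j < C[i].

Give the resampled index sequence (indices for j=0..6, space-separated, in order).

1 2 3 3 4 4 6

C = [0, 7/36, 7/18, 11/18, 31/36, 31/36, 1]
j=0: u_0=19/140 ∈ [0, 7/36) → index 1
j=1: u_1=39/140 ∈ [7/36, 7/18) → index 2
j=2: u_2=59/140 ∈ [7/18, 11/18) → index 3
j=3: u_3=79/140 ∈ [7/18, 11/18) → index 3
j=4: u_4=99/140 ∈ [11/18, 31/36) → index 4
j=5: u_5=17/20 ∈ [11/18, 31/36) → index 4
j=6: u_6=139/140 ∈ [31/36, 1) → index 6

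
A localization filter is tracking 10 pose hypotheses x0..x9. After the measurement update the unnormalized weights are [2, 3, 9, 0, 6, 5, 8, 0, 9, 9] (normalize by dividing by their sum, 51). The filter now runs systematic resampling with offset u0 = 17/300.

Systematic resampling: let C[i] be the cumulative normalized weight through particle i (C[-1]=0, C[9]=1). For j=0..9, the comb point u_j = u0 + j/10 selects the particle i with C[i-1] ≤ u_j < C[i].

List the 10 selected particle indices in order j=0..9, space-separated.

1 2 2 4 5 6 8 8 9 9

C = [2/51, 5/51, 14/51, 14/51, 20/51, 25/51, 11/17, 11/17, 14/17, 1]
j=0: u_0=17/300 ∈ [2/51, 5/51) → index 1
j=1: u_1=47/300 ∈ [5/51, 14/51) → index 2
j=2: u_2=77/300 ∈ [5/51, 14/51) → index 2
j=3: u_3=107/300 ∈ [14/51, 20/51) → index 4
j=4: u_4=137/300 ∈ [20/51, 25/51) → index 5
j=5: u_5=167/300 ∈ [25/51, 11/17) → index 6
j=6: u_6=197/300 ∈ [11/17, 14/17) → index 8
j=7: u_7=227/300 ∈ [11/17, 14/17) → index 8
j=8: u_8=257/300 ∈ [14/17, 1) → index 9
j=9: u_9=287/300 ∈ [14/17, 1) → index 9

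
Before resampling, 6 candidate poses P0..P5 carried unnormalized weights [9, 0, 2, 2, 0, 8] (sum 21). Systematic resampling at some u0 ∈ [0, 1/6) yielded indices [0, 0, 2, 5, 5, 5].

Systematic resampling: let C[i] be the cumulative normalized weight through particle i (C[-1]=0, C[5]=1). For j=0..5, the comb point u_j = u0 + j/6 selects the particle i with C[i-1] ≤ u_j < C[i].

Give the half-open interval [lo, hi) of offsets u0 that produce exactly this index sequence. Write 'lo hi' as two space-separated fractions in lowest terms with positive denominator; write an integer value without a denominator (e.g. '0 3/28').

C = [3/7, 3/7, 11/21, 13/21, 13/21, 1]
j=0 picked index 0: u0 ∈ [0, 3/7)
j=1 picked index 0: u0 ∈ [-1/6, 11/42)
j=2 picked index 2: u0 ∈ [2/21, 4/21)
j=3 picked index 5: u0 ∈ [5/42, 1/2)
j=4 picked index 5: u0 ∈ [-1/21, 1/3)
j=5 picked index 5: u0 ∈ [-3/14, 1/6)
intersection: [5/42, 1/6)

5/42 1/6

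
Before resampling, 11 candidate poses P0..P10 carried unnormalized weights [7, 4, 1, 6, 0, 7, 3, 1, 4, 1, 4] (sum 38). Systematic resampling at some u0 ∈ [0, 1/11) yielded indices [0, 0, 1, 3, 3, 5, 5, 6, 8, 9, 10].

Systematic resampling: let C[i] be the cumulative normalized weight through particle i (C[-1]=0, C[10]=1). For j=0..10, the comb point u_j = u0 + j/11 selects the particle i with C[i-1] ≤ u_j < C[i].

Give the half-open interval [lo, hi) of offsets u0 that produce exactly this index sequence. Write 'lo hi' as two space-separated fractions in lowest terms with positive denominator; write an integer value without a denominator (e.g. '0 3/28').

21/418 16/209

C = [7/38, 11/38, 6/19, 9/19, 9/19, 25/38, 14/19, 29/38, 33/38, 17/19, 1]
j=0 picked index 0: u0 ∈ [0, 7/38)
j=1 picked index 0: u0 ∈ [-1/11, 39/418)
j=2 picked index 1: u0 ∈ [1/418, 45/418)
j=3 picked index 3: u0 ∈ [9/209, 42/209)
j=4 picked index 3: u0 ∈ [-10/209, 23/209)
j=5 picked index 5: u0 ∈ [4/209, 85/418)
j=6 picked index 5: u0 ∈ [-15/209, 47/418)
j=7 picked index 6: u0 ∈ [9/418, 21/209)
j=8 picked index 8: u0 ∈ [15/418, 59/418)
j=9 picked index 9: u0 ∈ [21/418, 16/209)
j=10 picked index 10: u0 ∈ [-3/209, 1/11)
intersection: [21/418, 16/209)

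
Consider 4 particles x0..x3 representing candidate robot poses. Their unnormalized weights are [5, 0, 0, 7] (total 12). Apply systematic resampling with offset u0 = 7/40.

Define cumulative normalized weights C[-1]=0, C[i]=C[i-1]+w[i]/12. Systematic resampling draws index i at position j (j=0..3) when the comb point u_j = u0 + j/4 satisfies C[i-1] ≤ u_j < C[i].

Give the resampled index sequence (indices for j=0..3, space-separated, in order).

C = [5/12, 5/12, 5/12, 1]
j=0: u_0=7/40 ∈ [0, 5/12) → index 0
j=1: u_1=17/40 ∈ [5/12, 1) → index 3
j=2: u_2=27/40 ∈ [5/12, 1) → index 3
j=3: u_3=37/40 ∈ [5/12, 1) → index 3

0 3 3 3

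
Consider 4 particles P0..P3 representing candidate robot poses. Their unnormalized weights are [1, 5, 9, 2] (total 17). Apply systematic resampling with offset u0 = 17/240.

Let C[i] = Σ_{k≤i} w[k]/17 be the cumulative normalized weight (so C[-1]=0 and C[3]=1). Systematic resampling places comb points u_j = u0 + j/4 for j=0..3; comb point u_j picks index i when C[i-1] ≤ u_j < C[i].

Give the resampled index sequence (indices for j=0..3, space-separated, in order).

C = [1/17, 6/17, 15/17, 1]
j=0: u_0=17/240 ∈ [1/17, 6/17) → index 1
j=1: u_1=77/240 ∈ [1/17, 6/17) → index 1
j=2: u_2=137/240 ∈ [6/17, 15/17) → index 2
j=3: u_3=197/240 ∈ [6/17, 15/17) → index 2

1 1 2 2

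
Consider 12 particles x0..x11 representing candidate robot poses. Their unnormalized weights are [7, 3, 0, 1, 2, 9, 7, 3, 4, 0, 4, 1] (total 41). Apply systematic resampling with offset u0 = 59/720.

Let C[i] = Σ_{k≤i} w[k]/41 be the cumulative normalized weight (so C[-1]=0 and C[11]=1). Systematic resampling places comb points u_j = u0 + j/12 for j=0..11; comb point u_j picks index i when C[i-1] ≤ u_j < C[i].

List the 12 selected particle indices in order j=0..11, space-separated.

0 0 3 5 5 5 6 6 7 8 10 11

C = [7/41, 10/41, 10/41, 11/41, 13/41, 22/41, 29/41, 32/41, 36/41, 36/41, 40/41, 1]
j=0: u_0=59/720 ∈ [0, 7/41) → index 0
j=1: u_1=119/720 ∈ [0, 7/41) → index 0
j=2: u_2=179/720 ∈ [10/41, 11/41) → index 3
j=3: u_3=239/720 ∈ [13/41, 22/41) → index 5
j=4: u_4=299/720 ∈ [13/41, 22/41) → index 5
j=5: u_5=359/720 ∈ [13/41, 22/41) → index 5
j=6: u_6=419/720 ∈ [22/41, 29/41) → index 6
j=7: u_7=479/720 ∈ [22/41, 29/41) → index 6
j=8: u_8=539/720 ∈ [29/41, 32/41) → index 7
j=9: u_9=599/720 ∈ [32/41, 36/41) → index 8
j=10: u_10=659/720 ∈ [36/41, 40/41) → index 10
j=11: u_11=719/720 ∈ [40/41, 1) → index 11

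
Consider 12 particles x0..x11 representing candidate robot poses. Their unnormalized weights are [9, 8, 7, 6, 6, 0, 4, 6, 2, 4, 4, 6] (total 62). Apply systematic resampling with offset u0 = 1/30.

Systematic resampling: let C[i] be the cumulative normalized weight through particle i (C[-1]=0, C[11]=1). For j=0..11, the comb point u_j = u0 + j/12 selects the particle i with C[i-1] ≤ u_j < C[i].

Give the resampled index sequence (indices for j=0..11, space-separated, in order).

0 0 1 2 2 3 4 6 7 9 10 11

C = [9/62, 17/62, 12/31, 15/31, 18/31, 18/31, 20/31, 23/31, 24/31, 26/31, 28/31, 1]
j=0: u_0=1/30 ∈ [0, 9/62) → index 0
j=1: u_1=7/60 ∈ [0, 9/62) → index 0
j=2: u_2=1/5 ∈ [9/62, 17/62) → index 1
j=3: u_3=17/60 ∈ [17/62, 12/31) → index 2
j=4: u_4=11/30 ∈ [17/62, 12/31) → index 2
j=5: u_5=9/20 ∈ [12/31, 15/31) → index 3
j=6: u_6=8/15 ∈ [15/31, 18/31) → index 4
j=7: u_7=37/60 ∈ [18/31, 20/31) → index 6
j=8: u_8=7/10 ∈ [20/31, 23/31) → index 7
j=9: u_9=47/60 ∈ [24/31, 26/31) → index 9
j=10: u_10=13/15 ∈ [26/31, 28/31) → index 10
j=11: u_11=19/20 ∈ [28/31, 1) → index 11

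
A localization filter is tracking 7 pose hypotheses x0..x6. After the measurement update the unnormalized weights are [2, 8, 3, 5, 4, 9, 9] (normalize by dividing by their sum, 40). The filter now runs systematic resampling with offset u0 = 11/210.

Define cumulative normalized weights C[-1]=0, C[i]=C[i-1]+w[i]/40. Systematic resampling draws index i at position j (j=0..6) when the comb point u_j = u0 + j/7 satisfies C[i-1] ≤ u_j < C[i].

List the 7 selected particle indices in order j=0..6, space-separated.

C = [1/20, 1/4, 13/40, 9/20, 11/20, 31/40, 1]
j=0: u_0=11/210 ∈ [1/20, 1/4) → index 1
j=1: u_1=41/210 ∈ [1/20, 1/4) → index 1
j=2: u_2=71/210 ∈ [13/40, 9/20) → index 3
j=3: u_3=101/210 ∈ [9/20, 11/20) → index 4
j=4: u_4=131/210 ∈ [11/20, 31/40) → index 5
j=5: u_5=23/30 ∈ [11/20, 31/40) → index 5
j=6: u_6=191/210 ∈ [31/40, 1) → index 6

1 1 3 4 5 5 6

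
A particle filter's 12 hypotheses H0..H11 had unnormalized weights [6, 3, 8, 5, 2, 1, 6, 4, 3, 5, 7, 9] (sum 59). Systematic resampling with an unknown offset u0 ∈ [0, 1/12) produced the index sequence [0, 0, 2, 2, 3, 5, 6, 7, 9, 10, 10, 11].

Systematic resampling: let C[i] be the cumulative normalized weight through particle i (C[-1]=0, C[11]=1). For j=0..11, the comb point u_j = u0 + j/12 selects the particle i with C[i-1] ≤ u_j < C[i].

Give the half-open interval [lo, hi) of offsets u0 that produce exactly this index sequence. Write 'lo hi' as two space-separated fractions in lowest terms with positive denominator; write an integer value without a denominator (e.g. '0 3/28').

C = [6/59, 9/59, 17/59, 22/59, 24/59, 25/59, 31/59, 35/59, 38/59, 43/59, 50/59, 1]
j=0 picked index 0: u0 ∈ [0, 6/59)
j=1 picked index 0: u0 ∈ [-1/12, 13/708)
j=2 picked index 2: u0 ∈ [-5/354, 43/354)
j=3 picked index 2: u0 ∈ [-23/236, 9/236)
j=4 picked index 3: u0 ∈ [-8/177, 7/177)
j=5 picked index 5: u0 ∈ [-7/708, 5/708)
j=6 picked index 6: u0 ∈ [-9/118, 3/118)
j=7 picked index 7: u0 ∈ [-41/708, 7/708)
j=8 picked index 9: u0 ∈ [-4/177, 11/177)
j=9 picked index 10: u0 ∈ [-5/236, 23/236)
j=10 picked index 10: u0 ∈ [-37/354, 5/354)
j=11 picked index 11: u0 ∈ [-49/708, 1/12)
intersection: [0, 5/708)

0 5/708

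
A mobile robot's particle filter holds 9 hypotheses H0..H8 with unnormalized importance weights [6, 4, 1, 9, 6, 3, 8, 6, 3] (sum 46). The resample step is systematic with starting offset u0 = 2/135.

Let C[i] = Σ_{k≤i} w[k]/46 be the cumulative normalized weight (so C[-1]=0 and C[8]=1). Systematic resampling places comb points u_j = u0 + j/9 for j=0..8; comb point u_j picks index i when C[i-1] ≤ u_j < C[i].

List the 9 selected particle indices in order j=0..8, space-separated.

0 0 2 3 4 5 6 6 7

C = [3/23, 5/23, 11/46, 10/23, 13/23, 29/46, 37/46, 43/46, 1]
j=0: u_0=2/135 ∈ [0, 3/23) → index 0
j=1: u_1=17/135 ∈ [0, 3/23) → index 0
j=2: u_2=32/135 ∈ [5/23, 11/46) → index 2
j=3: u_3=47/135 ∈ [11/46, 10/23) → index 3
j=4: u_4=62/135 ∈ [10/23, 13/23) → index 4
j=5: u_5=77/135 ∈ [13/23, 29/46) → index 5
j=6: u_6=92/135 ∈ [29/46, 37/46) → index 6
j=7: u_7=107/135 ∈ [29/46, 37/46) → index 6
j=8: u_8=122/135 ∈ [37/46, 43/46) → index 7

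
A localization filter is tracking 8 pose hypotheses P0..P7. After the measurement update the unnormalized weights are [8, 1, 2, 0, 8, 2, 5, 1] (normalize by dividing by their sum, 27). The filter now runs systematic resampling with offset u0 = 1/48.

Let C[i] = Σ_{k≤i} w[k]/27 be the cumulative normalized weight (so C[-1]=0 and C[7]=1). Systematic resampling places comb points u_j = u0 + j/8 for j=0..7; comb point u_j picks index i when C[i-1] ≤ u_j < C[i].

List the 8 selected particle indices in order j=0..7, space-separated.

0 0 0 2 4 4 5 6

C = [8/27, 1/3, 11/27, 11/27, 19/27, 7/9, 26/27, 1]
j=0: u_0=1/48 ∈ [0, 8/27) → index 0
j=1: u_1=7/48 ∈ [0, 8/27) → index 0
j=2: u_2=13/48 ∈ [0, 8/27) → index 0
j=3: u_3=19/48 ∈ [1/3, 11/27) → index 2
j=4: u_4=25/48 ∈ [11/27, 19/27) → index 4
j=5: u_5=31/48 ∈ [11/27, 19/27) → index 4
j=6: u_6=37/48 ∈ [19/27, 7/9) → index 5
j=7: u_7=43/48 ∈ [7/9, 26/27) → index 6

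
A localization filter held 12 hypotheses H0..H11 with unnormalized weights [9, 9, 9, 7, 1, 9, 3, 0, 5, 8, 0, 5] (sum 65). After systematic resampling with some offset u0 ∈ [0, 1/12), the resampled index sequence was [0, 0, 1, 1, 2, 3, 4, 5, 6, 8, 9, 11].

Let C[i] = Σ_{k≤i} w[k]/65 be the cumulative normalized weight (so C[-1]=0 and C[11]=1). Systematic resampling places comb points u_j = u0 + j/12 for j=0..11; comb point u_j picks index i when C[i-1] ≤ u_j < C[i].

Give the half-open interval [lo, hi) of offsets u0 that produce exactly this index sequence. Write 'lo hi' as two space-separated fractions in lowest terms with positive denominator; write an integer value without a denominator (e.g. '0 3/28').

C = [9/65, 18/65, 27/65, 34/65, 7/13, 44/65, 47/65, 47/65, 4/5, 12/13, 12/13, 1]
j=0 picked index 0: u0 ∈ [0, 9/65)
j=1 picked index 0: u0 ∈ [-1/12, 43/780)
j=2 picked index 1: u0 ∈ [-11/390, 43/390)
j=3 picked index 1: u0 ∈ [-29/260, 7/260)
j=4 picked index 2: u0 ∈ [-11/195, 16/195)
j=5 picked index 3: u0 ∈ [-1/780, 83/780)
j=6 picked index 4: u0 ∈ [3/130, 1/26)
j=7 picked index 5: u0 ∈ [-7/156, 73/780)
j=8 picked index 6: u0 ∈ [2/195, 11/195)
j=9 picked index 8: u0 ∈ [-7/260, 1/20)
j=10 picked index 9: u0 ∈ [-1/30, 7/78)
j=11 picked index 11: u0 ∈ [1/156, 1/12)
intersection: [3/130, 7/260)

3/130 7/260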